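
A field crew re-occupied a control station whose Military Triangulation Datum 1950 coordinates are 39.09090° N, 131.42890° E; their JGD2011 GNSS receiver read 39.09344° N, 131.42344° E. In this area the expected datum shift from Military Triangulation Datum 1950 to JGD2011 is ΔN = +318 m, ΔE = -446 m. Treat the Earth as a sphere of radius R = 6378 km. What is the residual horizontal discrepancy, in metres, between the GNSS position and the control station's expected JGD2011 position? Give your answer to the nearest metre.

Observed coordinate differences: Δφ = +0.00254°, Δλ = -0.00546°.
Converting to metres (1° lat = 111317 m, cos φ = 0.776147): observed ΔN = 282.7 m, observed ΔE = -471.7 m.
Subtracting the expected shift leaves a residual of 282.7 − (318) = -35.3 m north and -471.7 − (-446) = -25.7 m east.
Residual distance = √((-35.3)² + (-25.7)²) = 43.6 m.

44 m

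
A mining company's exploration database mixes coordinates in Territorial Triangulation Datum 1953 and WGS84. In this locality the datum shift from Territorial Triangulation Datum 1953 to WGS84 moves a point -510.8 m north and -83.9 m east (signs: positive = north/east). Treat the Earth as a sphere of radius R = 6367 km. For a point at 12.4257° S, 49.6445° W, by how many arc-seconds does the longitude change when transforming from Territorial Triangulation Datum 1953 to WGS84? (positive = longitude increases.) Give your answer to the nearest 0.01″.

At latitude -12.4257°, cos φ = 0.976576.
One radian of longitude at latitude φ spans R cos φ, so Δλ = ΔE / (R cos φ) = -83.9 / (6367000 × 0.976576) = -1.3493e-05 rad = -2.783″.

Δλ = -2.78″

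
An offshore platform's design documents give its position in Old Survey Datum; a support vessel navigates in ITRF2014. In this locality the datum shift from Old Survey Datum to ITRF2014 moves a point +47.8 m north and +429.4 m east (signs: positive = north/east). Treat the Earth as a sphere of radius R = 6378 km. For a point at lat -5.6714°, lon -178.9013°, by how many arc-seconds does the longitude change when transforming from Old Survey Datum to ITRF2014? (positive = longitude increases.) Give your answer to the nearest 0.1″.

At latitude -5.6714°, cos φ = 0.995105.
One radian of longitude at latitude φ spans R cos φ, so Δλ = ΔE / (R cos φ) = 429.4 / (6378000 × 0.995105) = 6.7656e-05 rad = 13.955″.

Δλ = 14.0″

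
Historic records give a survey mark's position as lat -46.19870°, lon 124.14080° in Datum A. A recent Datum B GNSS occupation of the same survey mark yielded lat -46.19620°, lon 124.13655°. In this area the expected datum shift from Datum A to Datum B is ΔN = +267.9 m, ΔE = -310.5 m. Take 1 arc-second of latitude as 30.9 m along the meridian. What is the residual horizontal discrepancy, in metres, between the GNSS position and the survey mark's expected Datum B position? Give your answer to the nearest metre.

20 m

Observed coordinate differences: Δφ = +0.00250°, Δλ = -0.00425°.
Converting to metres (1° lat = 111240 m, cos φ = 0.692160): observed ΔN = 278.1 m, observed ΔE = -327.2 m.
Subtracting the expected shift leaves a residual of 278.1 − (267.9) = 10.2 m north and -327.2 − (-310.5) = -16.7 m east.
Residual distance = √(10.2² + (-16.7)²) = 19.6 m.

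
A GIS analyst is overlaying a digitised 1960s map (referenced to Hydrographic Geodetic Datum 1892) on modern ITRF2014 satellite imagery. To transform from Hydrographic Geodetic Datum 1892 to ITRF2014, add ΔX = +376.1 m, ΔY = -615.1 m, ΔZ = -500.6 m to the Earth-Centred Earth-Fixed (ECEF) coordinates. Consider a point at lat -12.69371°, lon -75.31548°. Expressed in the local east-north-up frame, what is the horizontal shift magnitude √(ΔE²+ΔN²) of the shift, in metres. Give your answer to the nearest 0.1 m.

The local east axis at (φ, λ) is (−sin λ, cos λ, 0), so ΔE = −sin(-75.31548°)·376.1 + cos(-75.31548°)·(-615.1) = 207.89 m.
The local north axis is (−sin φ cos λ, −sin φ sin λ, cos φ), giving ΔN = 20.950 + 130.747 − 488.365 = -336.67 m.
Horizontal magnitude = √(ΔE² + ΔN²) = √(207.89² + (-336.67)²) = 395.68 m.

395.7 m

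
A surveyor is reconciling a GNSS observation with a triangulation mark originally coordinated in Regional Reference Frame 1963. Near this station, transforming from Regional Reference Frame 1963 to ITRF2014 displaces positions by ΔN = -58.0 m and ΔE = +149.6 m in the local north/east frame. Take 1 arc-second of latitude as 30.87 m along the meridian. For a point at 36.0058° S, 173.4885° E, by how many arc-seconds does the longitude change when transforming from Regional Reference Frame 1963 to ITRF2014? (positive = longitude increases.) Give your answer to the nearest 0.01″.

Δλ = 5.99″

At latitude -36.0058°, cos φ = 0.808957.
1″ of longitude at this latitude = 30.87 × cos φ = 24.9725 m, so Δλ = 149.6 / 24.9725 = 5.991″.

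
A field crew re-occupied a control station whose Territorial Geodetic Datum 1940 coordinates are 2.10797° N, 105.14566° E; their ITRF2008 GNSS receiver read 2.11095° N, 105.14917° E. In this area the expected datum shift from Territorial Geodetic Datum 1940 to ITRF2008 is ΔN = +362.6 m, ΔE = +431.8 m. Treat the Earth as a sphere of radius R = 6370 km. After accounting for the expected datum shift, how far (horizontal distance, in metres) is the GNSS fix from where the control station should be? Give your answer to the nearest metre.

52 m

Observed coordinate differences: Δφ = +0.00298°, Δλ = +0.00351°.
Converting to metres (1° lat = 111177 m, cos φ = 0.999323): observed ΔN = 331.3 m, observed ΔE = 390.0 m.
Subtracting the expected shift leaves a residual of 331.3 − (362.6) = -31.3 m north and 390.0 − (431.8) = -41.8 m east.
Residual distance = √((-31.3)² + (-41.8)²) = 52.2 m.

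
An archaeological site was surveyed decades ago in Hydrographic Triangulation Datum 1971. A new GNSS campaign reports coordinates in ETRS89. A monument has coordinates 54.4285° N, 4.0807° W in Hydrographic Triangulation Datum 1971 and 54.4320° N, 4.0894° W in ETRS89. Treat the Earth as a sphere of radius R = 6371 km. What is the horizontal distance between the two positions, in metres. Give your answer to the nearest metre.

Δφ = 54.4320° − 54.4285° = +0.0035°; Δλ = -4.0894° − -4.0807° = -0.0087°.
1° along a meridian = πR/180 = 111195 m.
ΔN = Δφ × 111195 = 389.2 m; ΔE = Δλ × 111195 × cos(54.4285°) = -0.0087 × 111195 × 0.581718 = -562.8 m.
Distance = √(ΔE² + ΔN²) = √((-562.8)² + 389.2²) = 684.2 m.

684 m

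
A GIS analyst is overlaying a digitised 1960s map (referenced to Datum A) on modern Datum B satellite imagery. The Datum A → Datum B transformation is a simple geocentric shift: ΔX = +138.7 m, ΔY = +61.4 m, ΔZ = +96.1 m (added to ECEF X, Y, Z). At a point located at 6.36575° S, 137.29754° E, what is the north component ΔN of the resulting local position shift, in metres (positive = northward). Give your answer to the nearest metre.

The local north axis is (−sin φ cos λ, −sin φ sin λ, cos φ), giving ΔN = -11.301 + 4.617 + 95.507 = 88.82 m.

ΔN = 89 m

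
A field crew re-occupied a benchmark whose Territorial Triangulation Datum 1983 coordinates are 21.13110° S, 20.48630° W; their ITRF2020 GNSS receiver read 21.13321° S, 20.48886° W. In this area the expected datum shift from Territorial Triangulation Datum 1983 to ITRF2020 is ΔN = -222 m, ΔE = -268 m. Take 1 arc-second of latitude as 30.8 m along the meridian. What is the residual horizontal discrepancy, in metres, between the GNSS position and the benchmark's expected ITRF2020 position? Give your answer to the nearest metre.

Observed coordinate differences: Δφ = -0.00211°, Δλ = -0.00256°.
Converting to metres (1° lat = 110880 m, cos φ = 0.932758): observed ΔN = -234.0 m, observed ΔE = -264.8 m.
Subtracting the expected shift leaves a residual of -234.0 − (-222) = -12.0 m north and -264.8 − (-268) = 3.2 m east.
Residual distance = √((-12.0)² + 3.2²) = 12.4 m.

12 m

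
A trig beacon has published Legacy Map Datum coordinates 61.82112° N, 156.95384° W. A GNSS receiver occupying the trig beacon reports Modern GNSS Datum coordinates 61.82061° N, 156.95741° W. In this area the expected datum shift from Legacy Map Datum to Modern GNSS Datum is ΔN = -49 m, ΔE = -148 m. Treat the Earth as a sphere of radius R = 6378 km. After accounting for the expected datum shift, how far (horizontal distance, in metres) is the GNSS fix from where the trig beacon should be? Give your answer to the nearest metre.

Observed coordinate differences: Δφ = -0.00051°, Δλ = -0.00357°.
Converting to metres (1° lat = 111317 m, cos φ = 0.472226): observed ΔN = -56.8 m, observed ΔE = -187.7 m.
Subtracting the expected shift leaves a residual of -56.8 − (-49) = -7.8 m north and -187.7 − (-148) = -39.7 m east.
Residual distance = √((-7.8)² + (-39.7)²) = 40.4 m.

40 m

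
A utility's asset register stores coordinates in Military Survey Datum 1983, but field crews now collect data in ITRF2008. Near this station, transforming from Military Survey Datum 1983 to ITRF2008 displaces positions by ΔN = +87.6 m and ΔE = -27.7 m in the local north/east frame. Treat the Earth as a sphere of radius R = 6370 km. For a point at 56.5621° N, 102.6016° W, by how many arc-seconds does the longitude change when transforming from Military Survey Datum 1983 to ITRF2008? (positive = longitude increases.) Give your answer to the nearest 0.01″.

Δλ = -1.63″

At latitude 56.5621°, cos φ = 0.551033.
One radian of longitude at latitude φ spans R cos φ, so Δλ = ΔE / (R cos φ) = -27.7 / (6370000 × 0.551033) = -7.8916e-06 rad = -1.628″.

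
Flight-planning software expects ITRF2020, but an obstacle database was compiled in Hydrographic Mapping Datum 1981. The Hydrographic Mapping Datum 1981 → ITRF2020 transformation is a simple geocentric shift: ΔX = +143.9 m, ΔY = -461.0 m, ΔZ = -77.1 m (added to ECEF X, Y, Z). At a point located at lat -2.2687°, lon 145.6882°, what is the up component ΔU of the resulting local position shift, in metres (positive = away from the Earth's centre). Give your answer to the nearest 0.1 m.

ΔU = -375.4 m

At φ = -2.2687°, λ = 145.6882°: sin φ = -0.039586, cos φ = 0.999216, sin λ = 0.563696, cos λ = -0.825982.
ΔU = cos φ cos λ·ΔX + cos φ sin λ·ΔY + sin φ·ΔZ = (0.999216)(-0.825982)(143.9) + (0.999216)(0.563696)(-461.0) + (-0.039586)(-77.1) = -375.37 m.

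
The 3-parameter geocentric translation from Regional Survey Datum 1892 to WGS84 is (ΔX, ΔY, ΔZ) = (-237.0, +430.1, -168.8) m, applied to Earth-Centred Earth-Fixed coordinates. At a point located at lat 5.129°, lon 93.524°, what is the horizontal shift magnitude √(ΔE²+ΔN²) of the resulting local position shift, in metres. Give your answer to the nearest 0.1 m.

The local east axis at (φ, λ) is (−sin λ, cos λ, 0), so ΔE = −sin(93.524°)·(-237.0) + cos(93.524°)·430.1 = 210.12 m.
The local north axis is (−sin φ cos λ, −sin φ sin λ, cos φ), giving ΔN = -1.302 − 38.378 − 168.124 = -207.80 m.
Horizontal magnitude = √(ΔE² + ΔN²) = √(210.12² + (-207.80)²) = 295.52 m.

295.5 m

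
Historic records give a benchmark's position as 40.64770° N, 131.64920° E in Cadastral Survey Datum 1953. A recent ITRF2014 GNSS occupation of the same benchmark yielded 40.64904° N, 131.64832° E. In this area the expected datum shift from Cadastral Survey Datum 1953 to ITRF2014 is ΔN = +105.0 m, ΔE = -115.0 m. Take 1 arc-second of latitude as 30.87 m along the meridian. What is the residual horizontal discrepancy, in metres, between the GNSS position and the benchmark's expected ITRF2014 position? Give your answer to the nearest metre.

60 m

Observed coordinate differences: Δφ = +0.00134°, Δλ = -0.00088°.
Converting to metres (1° lat = 111132 m, cos φ = 0.758729): observed ΔN = 148.9 m, observed ΔE = -74.2 m.
Subtracting the expected shift leaves a residual of 148.9 − (105.0) = 43.9 m north and -74.2 − (-115.0) = 40.8 m east.
Residual distance = √(43.9² + 40.8²) = 59.9 m.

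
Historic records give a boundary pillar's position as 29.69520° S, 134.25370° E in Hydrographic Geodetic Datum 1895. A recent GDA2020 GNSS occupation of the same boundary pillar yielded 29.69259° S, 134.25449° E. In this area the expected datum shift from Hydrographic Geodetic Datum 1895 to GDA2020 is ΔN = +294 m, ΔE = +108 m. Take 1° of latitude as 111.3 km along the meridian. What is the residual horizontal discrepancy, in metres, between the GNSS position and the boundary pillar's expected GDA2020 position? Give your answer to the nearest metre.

32 m

Observed coordinate differences: Δφ = +0.00261°, Δλ = +0.00079°.
Converting to metres (1° lat = 111300 m, cos φ = 0.868673): observed ΔN = 290.5 m, observed ΔE = 76.4 m.
Subtracting the expected shift leaves a residual of 290.5 − (294) = -3.5 m north and 76.4 − (108) = -31.6 m east.
Residual distance = √((-3.5)² + (-31.6)²) = 31.8 m.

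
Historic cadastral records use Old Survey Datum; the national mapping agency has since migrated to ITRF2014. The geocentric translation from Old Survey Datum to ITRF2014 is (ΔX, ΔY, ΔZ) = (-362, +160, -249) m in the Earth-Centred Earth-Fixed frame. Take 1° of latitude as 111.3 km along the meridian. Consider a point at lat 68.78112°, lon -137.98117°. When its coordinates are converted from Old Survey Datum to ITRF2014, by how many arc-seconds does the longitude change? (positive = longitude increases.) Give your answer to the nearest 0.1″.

Δλ = -32.3″

sin φ = 0.932205, cos φ = 0.361932, sin λ = -0.669375, cos λ = -0.742925.
East component: ΔE = −sin λ·ΔX + cos λ·ΔY = −(-0.669375)(-362) + (-0.742925)(160) = -361.18 m.
1° of latitude spans 111300 m; at latitude φ, 1° of longitude spans that × cos φ = 40283.0 m, so Δλ = -361.18 / 40283.0 × 3600 = -32.278″.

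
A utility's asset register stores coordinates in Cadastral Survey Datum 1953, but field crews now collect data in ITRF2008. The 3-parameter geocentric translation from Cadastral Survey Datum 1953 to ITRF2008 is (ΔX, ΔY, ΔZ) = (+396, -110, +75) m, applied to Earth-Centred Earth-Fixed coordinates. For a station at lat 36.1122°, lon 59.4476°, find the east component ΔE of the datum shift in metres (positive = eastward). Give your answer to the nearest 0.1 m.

ΔE = -396.9 m

The local east axis at (φ, λ) is (−sin λ, cos λ, 0), so ΔE = −sin(59.4476°)·396 + cos(59.4476°)·(-110) = -396.94 m.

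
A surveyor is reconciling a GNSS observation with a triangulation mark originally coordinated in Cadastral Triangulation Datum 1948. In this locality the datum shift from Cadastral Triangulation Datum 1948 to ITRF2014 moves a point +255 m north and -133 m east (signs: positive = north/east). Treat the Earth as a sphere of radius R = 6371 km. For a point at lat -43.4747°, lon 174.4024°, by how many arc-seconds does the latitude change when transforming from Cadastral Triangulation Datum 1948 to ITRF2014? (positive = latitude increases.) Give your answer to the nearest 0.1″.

Δφ = 8.3″

On a sphere of radius R, 1 rad of latitude = R, so Δφ = ΔN / R = 255.0 / 6371000 = 4.0025e-05 rad = 8.256″.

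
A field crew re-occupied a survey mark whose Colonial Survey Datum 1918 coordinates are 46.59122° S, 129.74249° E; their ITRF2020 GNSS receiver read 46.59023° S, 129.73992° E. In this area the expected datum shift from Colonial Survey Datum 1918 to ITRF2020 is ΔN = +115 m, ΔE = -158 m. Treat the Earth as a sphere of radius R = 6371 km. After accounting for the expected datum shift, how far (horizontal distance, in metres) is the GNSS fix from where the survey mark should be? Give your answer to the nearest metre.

Observed coordinate differences: Δφ = +0.00099°, Δλ = -0.00257°.
Converting to metres (1° lat = 111195 m, cos φ = 0.687199): observed ΔN = 110.1 m, observed ΔE = -196.4 m.
Subtracting the expected shift leaves a residual of 110.1 − (115) = -4.9 m north and -196.4 − (-158) = -38.4 m east.
Residual distance = √((-4.9)² + (-38.4)²) = 38.7 m.

39 m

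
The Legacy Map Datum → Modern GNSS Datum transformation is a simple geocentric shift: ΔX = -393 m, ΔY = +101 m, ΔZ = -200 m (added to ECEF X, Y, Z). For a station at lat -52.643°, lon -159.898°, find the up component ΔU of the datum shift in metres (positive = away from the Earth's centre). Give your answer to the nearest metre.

ΔU = 362 m

The local up (radial) axis is (cos φ cos λ, cos φ sin λ, sin φ), giving ΔU = 223.938 − 21.063 + 158.974 = 361.85 m.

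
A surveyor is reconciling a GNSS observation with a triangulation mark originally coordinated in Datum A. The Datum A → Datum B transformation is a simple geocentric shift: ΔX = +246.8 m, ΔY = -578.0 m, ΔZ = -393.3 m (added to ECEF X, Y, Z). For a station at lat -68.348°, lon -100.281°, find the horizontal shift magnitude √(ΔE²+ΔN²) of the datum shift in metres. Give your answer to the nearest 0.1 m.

486.9 m

The local east axis at (φ, λ) is (−sin λ, cos λ, 0), so ΔE = −sin(-100.281°)·246.8 + cos(-100.281°)·(-578.0) = 346.00 m.
The local north axis is (−sin φ cos λ, −sin φ sin λ, cos φ), giving ΔN = -40.940 + 528.592 − 145.115 = 342.54 m.
Horizontal magnitude = √(ΔE² + ΔN²) = √(346.00² + 342.54²) = 486.87 m.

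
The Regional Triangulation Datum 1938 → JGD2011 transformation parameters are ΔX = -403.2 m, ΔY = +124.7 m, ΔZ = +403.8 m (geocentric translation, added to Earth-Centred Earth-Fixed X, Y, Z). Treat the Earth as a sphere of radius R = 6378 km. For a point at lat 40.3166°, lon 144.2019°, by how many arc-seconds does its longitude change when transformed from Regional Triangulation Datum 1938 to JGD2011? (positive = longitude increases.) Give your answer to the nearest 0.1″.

Δλ = 5.7″

sin φ = 0.647011, cos φ = 0.762481, sin λ = 0.584931, cos λ = -0.811083.
East component: ΔE = −sin λ·ΔX + cos λ·ΔY = −(0.584931)(-403.2) + (-0.811083)(124.7) = 134.70 m.
1° of latitude spans πR/180 = 111317 m; at latitude φ, 1° of longitude spans that × cos φ = 84877.2 m, so Δλ = 134.70 / 84877.2 × 3600 = 5.713″.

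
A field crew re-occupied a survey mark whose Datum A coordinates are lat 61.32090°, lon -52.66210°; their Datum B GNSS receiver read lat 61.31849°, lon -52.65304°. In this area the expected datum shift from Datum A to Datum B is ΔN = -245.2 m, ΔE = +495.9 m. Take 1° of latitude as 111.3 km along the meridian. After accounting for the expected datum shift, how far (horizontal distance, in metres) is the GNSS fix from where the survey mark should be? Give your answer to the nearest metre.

Observed coordinate differences: Δφ = -0.00241°, Δλ = +0.00906°.
Converting to metres (1° lat = 111300 m, cos φ = 0.479904): observed ΔN = -268.2 m, observed ΔE = 483.9 m.
Subtracting the expected shift leaves a residual of -268.2 − (-245.2) = -23.0 m north and 483.9 − (495.9) = -12.0 m east.
Residual distance = √((-23.0)² + (-12.0)²) = 26.0 m.

26 m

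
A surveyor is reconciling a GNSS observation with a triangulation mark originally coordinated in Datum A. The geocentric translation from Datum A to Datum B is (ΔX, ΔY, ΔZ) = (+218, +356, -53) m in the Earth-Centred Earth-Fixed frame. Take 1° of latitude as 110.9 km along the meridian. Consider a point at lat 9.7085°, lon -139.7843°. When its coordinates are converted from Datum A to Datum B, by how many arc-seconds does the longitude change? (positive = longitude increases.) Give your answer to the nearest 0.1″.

Δλ = -4.3″

sin φ = 0.168636, cos φ = 0.985678, sin λ = -0.645667, cos λ = -0.763619.
East component: ΔE = −sin λ·ΔX + cos λ·ΔY = −(-0.645667)(218) + (-0.763619)(356) = -131.09 m.
1° of latitude spans 110900 m; at latitude φ, 1° of longitude spans that × cos φ = 109311.7 m, so Δλ = -131.09 / 109311.7 × 3600 = -4.317″.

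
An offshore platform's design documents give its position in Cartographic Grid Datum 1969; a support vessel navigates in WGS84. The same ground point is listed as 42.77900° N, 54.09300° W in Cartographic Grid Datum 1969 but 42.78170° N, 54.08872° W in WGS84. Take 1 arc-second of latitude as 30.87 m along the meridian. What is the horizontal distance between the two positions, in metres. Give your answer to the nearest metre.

460 m

Δφ = 42.78170° − 42.77900° = +0.00270°; Δλ = -54.08872° − -54.09300° = +0.00428°.
1° of latitude = 3600 × 30.87 = 111132 m.
ΔN = Δφ × 111132 = 300.1 m; ΔE = Δλ × 111132 × cos(42.77900°) = +0.00428 × 111132 × 0.733979 = 349.1 m.
Distance = √(ΔE² + ΔN²) = √(349.1² + 300.1²) = 460.3 m.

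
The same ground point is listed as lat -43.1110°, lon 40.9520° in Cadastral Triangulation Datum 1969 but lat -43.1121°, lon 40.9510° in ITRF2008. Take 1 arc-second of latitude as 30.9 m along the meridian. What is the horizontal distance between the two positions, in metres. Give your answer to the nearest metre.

Δφ = -43.1121° − -43.1110° = -0.0011°; Δλ = 40.9510° − 40.9520° = -0.0010°.
1° of latitude = 3600 × 30.90 = 111240 m.
ΔN = Δφ × 111240 = -122.4 m; ΔE = Δλ × 111240 × cos(-43.1110°) = -0.0010 × 111240 × 0.730031 = -81.2 m.
Distance = √(ΔE² + ΔN²) = √((-81.2)² + (-122.4)²) = 146.9 m.

147 m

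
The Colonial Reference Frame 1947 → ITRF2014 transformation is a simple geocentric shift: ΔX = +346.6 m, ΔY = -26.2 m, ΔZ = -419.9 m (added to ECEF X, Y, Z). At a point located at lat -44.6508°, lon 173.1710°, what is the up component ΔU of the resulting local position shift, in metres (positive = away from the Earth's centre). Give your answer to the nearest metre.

ΔU = 48 m

The local up (radial) axis is (cos φ cos λ, cos φ sin λ, sin φ), giving ΔU = -244.823 − 2.216 + 295.099 = 48.06 m.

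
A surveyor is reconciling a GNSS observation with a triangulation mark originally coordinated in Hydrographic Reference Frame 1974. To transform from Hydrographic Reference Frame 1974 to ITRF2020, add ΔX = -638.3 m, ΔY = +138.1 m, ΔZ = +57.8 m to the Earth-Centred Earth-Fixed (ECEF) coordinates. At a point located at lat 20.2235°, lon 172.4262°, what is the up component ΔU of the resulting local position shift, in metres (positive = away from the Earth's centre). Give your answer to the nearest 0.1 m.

ΔU = 630.8 m

The local up (radial) axis is (cos φ cos λ, cos φ sin λ, sin φ), giving ΔU = 593.724 + 17.080 + 19.980 = 630.78 m.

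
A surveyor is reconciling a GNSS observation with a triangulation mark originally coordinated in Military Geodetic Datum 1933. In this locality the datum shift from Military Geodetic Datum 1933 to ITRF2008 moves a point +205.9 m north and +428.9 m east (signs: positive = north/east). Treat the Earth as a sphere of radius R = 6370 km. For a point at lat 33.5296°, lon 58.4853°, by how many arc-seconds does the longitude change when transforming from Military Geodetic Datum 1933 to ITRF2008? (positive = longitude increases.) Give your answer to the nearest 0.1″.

Δλ = 16.7″

At latitude 33.5296°, cos φ = 0.833601.
One radian of longitude at latitude φ spans R cos φ, so Δλ = ΔE / (R cos φ) = 428.9 / (6370000 × 0.833601) = 8.0772e-05 rad = 16.660″.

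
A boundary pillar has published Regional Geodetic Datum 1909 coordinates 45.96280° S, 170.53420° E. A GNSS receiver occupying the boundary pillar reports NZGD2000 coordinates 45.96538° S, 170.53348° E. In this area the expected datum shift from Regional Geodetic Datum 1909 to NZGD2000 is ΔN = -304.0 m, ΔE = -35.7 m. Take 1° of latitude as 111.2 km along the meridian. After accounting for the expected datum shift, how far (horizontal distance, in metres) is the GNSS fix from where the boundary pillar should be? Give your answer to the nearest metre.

Observed coordinate differences: Δφ = -0.00258°, Δλ = -0.00072°.
Converting to metres (1° lat = 111200 m, cos φ = 0.695125): observed ΔN = -286.9 m, observed ΔE = -55.7 m.
Subtracting the expected shift leaves a residual of -286.9 − (-304.0) = 17.1 m north and -55.7 − (-35.7) = -20.0 m east.
Residual distance = √(17.1² + (-20.0)²) = 26.3 m.

26 m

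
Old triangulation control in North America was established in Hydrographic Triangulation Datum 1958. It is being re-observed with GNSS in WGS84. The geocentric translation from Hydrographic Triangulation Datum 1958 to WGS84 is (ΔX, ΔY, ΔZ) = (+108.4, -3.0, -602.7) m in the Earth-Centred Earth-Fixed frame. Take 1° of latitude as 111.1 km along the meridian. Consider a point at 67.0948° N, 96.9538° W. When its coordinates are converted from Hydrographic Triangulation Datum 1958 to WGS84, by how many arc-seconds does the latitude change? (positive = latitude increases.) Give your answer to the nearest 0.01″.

sin φ = 0.921150, cos φ = 0.389208, sin λ = -0.992644, cos λ = -0.121069.
North component: ΔN = −sin φ cos λ·ΔX − sin φ sin λ·ΔY + cos φ·ΔZ = −(0.921150)(-0.121069)(108.4) − (0.921150)(-0.992644)(-3.0) + (0.389208)(-602.7) = -225.23 m.
1° of latitude spans 111100 m, so Δφ = -225.23 / 111100 × 3600 = -7.298″.

Δφ = -7.30″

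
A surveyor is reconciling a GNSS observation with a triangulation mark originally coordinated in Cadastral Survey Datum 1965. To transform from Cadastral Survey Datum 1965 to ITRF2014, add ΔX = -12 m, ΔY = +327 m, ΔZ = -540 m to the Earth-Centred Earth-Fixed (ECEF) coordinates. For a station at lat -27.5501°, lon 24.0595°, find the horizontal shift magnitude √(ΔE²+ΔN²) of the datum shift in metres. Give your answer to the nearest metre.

520 m

At φ = -27.5501°, λ = 24.0595°: sin φ = -0.462524, cos φ = 0.886607, sin λ = 0.407685, cos λ = 0.913123.
ΔE = −sin λ·ΔX + cos λ·ΔY = −(0.407685)·(-12) + (0.913123)·(327) = 303.48 m.
ΔN = −sin φ cos λ·ΔX − sin φ sin λ·ΔY + cos φ·ΔZ = −(-0.462524)(0.913123)(-12) − (-0.462524)(0.407685)(327) + (0.886607)(-540) = -422.18 m.
Horizontal magnitude = √(ΔE² + ΔN²) = √(303.48² + (-422.18)²) = 519.94 m.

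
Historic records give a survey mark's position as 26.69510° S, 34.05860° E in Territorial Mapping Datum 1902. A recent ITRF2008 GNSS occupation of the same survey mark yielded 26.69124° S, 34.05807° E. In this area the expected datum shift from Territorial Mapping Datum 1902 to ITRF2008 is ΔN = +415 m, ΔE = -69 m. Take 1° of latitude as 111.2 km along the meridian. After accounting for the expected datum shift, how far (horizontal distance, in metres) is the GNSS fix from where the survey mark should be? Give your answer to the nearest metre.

22 m

Observed coordinate differences: Δφ = +0.00386°, Δλ = -0.00053°.
Converting to metres (1° lat = 111200 m, cos φ = 0.893410): observed ΔN = 429.2 m, observed ΔE = -52.7 m.
Subtracting the expected shift leaves a residual of 429.2 − (415) = 14.2 m north and -52.7 − (-69) = 16.3 m east.
Residual distance = √(14.2² + 16.3²) = 21.7 m.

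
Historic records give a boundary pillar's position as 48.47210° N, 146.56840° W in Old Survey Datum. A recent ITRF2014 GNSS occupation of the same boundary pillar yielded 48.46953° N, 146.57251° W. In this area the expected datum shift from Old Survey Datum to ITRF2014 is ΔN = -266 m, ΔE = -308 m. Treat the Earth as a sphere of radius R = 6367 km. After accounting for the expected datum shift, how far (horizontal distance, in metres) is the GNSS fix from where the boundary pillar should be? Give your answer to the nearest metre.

Observed coordinate differences: Δφ = -0.00257°, Δλ = -0.00411°.
Converting to metres (1° lat = 111125 m, cos φ = 0.662985): observed ΔN = -285.6 m, observed ΔE = -302.8 m.
Subtracting the expected shift leaves a residual of -285.6 − (-266) = -19.6 m north and -302.8 − (-308) = 5.2 m east.
Residual distance = √((-19.6)² + 5.2²) = 20.3 m.

20 m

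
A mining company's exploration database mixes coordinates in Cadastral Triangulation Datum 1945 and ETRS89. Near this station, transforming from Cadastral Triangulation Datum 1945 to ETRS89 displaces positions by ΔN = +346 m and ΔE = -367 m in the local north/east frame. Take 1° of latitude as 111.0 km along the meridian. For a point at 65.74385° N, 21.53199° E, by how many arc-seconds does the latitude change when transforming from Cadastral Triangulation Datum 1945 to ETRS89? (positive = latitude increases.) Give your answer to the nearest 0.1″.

1° of latitude = 111.0 km, so Δφ = 346.0 / 111000 = 0.0031171° = 11.222″.

Δφ = 11.2″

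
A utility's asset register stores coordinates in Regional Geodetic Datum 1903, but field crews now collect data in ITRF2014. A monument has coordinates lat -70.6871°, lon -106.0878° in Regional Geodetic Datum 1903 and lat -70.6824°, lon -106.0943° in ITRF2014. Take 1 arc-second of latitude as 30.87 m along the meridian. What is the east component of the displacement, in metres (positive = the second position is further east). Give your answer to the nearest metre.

ΔE = -239 m

Δφ = -70.6824° − -70.6871° = +0.0047°; Δλ = -106.0943° − -106.0878° = -0.0065°.
1° of latitude = 3600 × 30.87 = 111132 m.
ΔN = Δφ × 111132 = 522.3 m; ΔE = Δλ × 111132 × cos(-70.6871°) = -0.0065 × 111132 × 0.330727 = -238.9 m.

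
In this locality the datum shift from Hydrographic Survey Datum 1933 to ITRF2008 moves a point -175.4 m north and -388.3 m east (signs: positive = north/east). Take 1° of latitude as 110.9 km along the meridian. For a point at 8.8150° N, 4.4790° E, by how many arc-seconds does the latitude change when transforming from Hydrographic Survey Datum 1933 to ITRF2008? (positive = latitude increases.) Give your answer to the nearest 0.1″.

Δφ = -5.7″

1° of latitude = 110.9 km, so Δφ = -175.4 / 110900 = -0.0015816° = -5.694″.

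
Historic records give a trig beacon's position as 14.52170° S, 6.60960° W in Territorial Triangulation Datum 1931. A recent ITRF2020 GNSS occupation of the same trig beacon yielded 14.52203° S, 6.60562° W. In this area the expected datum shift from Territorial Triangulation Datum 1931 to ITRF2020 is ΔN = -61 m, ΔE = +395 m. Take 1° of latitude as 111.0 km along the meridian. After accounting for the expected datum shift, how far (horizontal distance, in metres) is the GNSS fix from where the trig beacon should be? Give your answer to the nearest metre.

41 m

Observed coordinate differences: Δφ = -0.00033°, Δλ = +0.00398°.
Converting to metres (1° lat = 111000 m, cos φ = 0.968053): observed ΔN = -36.6 m, observed ΔE = 427.7 m.
Subtracting the expected shift leaves a residual of -36.6 − (-61) = 24.4 m north and 427.7 − (395) = 32.7 m east.
Residual distance = √(24.4² + 32.7²) = 40.8 m.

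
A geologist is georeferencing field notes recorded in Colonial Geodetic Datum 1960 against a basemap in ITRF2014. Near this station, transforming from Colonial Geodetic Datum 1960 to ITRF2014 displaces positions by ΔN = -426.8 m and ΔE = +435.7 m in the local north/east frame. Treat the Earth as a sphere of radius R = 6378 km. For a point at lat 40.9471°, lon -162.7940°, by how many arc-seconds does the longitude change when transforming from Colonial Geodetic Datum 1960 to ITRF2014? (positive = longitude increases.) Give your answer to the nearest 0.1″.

Δλ = 18.7″

At latitude 40.9471°, cos φ = 0.755315.
One radian of longitude at latitude φ spans R cos φ, so Δλ = ΔE / (R cos φ) = 435.7 / (6378000 × 0.755315) = 9.0443e-05 rad = 18.655″.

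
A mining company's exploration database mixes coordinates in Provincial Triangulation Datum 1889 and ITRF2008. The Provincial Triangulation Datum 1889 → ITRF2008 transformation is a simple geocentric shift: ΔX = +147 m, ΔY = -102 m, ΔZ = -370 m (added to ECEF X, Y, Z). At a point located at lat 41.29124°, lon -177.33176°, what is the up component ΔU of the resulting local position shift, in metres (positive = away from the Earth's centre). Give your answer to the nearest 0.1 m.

The local up (radial) axis is (cos φ cos λ, cos φ sin λ, sin φ), giving ΔU = -110.331 + 3.568 − 244.158 = -350.92 m.

ΔU = -350.9 m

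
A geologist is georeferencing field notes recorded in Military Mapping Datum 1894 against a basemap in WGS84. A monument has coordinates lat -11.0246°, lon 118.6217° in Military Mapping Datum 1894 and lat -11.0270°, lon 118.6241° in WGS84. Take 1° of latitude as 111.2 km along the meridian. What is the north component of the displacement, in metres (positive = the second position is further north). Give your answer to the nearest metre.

ΔN = -267 m

Δφ = -11.0270° − -11.0246° = -0.0024°; Δλ = 118.6241° − 118.6217° = +0.0024°.
ΔN = Δφ × 111200 = -266.9 m; ΔE = Δλ × 111200 × cos(-11.0246°) = +0.0024 × 111200 × 0.981545 = 262.0 m.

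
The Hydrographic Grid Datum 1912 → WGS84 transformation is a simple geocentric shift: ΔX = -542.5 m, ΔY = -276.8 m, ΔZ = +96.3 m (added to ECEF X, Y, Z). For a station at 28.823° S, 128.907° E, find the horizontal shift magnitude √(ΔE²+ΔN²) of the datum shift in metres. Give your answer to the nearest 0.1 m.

At φ = -28.823°, λ = 128.907°: sin φ = -0.482105, cos φ = 0.876113, sin λ = 0.778166, cos λ = -0.628058.
ΔE = −sin λ·ΔX + cos λ·ΔY = −(0.778166)·(-542.5) + (-0.628058)·(-276.8) = 596.00 m.
ΔN = −sin φ cos λ·ΔX − sin φ sin λ·ΔY + cos φ·ΔZ = −(-0.482105)(-0.628058)(-542.5) − (-0.482105)(0.778166)(-276.8) + (0.876113)(96.3) = 144.79 m.
Horizontal magnitude = √(ΔE² + ΔN²) = √(596.00² + 144.79²) = 613.34 m.

613.3 m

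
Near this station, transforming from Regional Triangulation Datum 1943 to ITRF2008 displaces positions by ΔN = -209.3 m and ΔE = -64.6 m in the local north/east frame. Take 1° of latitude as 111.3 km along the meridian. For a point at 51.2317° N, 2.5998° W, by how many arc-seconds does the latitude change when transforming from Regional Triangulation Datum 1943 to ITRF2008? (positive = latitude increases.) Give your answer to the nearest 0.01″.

1° of latitude = 111.3 km, so Δφ = -209.3 / 111300 = -0.0018805° = -6.770″.

Δφ = -6.77″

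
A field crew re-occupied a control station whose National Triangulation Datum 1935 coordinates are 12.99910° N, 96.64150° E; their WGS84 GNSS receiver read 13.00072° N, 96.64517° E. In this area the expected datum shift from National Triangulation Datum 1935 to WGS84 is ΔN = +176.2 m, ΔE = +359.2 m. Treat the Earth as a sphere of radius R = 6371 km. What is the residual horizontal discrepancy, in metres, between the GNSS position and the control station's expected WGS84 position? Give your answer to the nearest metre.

39 m

Observed coordinate differences: Δφ = +0.00162°, Δλ = +0.00367°.
Converting to metres (1° lat = 111195 m, cos φ = 0.974374): observed ΔN = 180.1 m, observed ΔE = 397.6 m.
Subtracting the expected shift leaves a residual of 180.1 − (176.2) = 3.9 m north and 397.6 − (359.2) = 38.4 m east.
Residual distance = √(3.9² + 38.4²) = 38.6 m.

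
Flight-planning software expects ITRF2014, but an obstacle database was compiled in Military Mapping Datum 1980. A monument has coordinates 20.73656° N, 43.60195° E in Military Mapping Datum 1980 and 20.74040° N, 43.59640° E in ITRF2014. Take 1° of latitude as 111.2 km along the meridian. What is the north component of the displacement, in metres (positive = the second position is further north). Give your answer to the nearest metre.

ΔN = 427 m

Δφ = 20.74040° − 20.73656° = +0.00384°; Δλ = 43.59640° − 43.60195° = -0.00555°.
ΔN = Δφ × 111200 = 427.0 m; ΔE = Δλ × 111200 × cos(20.73656°) = -0.00555 × 111200 × 0.935218 = -577.2 m.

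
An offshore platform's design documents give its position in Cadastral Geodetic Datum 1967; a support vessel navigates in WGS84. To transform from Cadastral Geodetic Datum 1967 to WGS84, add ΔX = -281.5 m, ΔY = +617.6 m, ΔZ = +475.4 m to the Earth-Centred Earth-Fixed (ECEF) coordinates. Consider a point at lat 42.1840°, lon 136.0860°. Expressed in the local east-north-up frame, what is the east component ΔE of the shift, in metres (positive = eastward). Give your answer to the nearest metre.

At φ = 42.1840°, λ = 136.0860°: sin φ = 0.671514, cos φ = 0.740992, sin λ = 0.693578, cos λ = -0.720382.
ΔE = −sin λ·ΔX + cos λ·ΔY = −(0.693578)·(-281.5) + (-0.720382)·(617.6) = -249.67 m.

ΔE = -250 m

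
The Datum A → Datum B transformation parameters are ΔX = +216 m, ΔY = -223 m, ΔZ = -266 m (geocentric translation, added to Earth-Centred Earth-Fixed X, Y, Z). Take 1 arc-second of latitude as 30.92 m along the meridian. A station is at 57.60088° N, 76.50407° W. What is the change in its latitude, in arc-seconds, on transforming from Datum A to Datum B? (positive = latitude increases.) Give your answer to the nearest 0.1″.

sin φ = 0.844336, cos φ = 0.535814, sin λ = -0.972387, cos λ = 0.233376.
North component: ΔN = −sin φ cos λ·ΔX − sin φ sin λ·ΔY + cos φ·ΔZ = −(0.844336)(0.233376)(216) − (0.844336)(-0.972387)(-223) + (0.535814)(-266) = -368.18 m.
1° of latitude spans 3600 × 30.92 = 111312 m, so Δφ = -368.18 / 111312 × 3600 = -11.907″.

Δφ = -11.9″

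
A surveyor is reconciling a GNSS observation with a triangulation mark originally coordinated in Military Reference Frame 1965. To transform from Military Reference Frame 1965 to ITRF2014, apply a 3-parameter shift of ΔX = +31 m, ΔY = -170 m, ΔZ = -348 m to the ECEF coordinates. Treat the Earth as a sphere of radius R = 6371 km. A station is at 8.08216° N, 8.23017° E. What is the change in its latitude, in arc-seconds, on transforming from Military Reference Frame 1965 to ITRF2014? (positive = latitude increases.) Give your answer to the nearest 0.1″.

sin φ = 0.140593, cos φ = 0.990067, sin λ = 0.143150, cos λ = 0.989701.
North component: ΔN = −sin φ cos λ·ΔX − sin φ sin λ·ΔY + cos φ·ΔZ = −(0.140593)(0.989701)(31) − (0.140593)(0.143150)(-170) + (0.990067)(-348) = -345.44 m.
1° of latitude spans πR/180 = 111195 m, so Δφ = -345.44 / 111195 × 3600 = -11.184″.

Δφ = -11.2″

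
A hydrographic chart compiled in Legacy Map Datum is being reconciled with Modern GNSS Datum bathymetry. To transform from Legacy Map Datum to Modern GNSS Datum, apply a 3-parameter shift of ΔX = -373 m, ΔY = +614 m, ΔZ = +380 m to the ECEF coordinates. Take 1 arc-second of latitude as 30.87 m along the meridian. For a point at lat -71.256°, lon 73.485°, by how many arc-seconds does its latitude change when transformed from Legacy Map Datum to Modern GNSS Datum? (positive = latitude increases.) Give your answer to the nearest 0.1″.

Δφ = 18.8″

sin φ = -0.946964, cos φ = 0.321340, sin λ = 0.958745, cos λ = 0.284266.
North component: ΔN = −sin φ cos λ·ΔX − sin φ sin λ·ΔY + cos φ·ΔZ = −(-0.946964)(0.284266)(-373) − (-0.946964)(0.958745)(614) + (0.321340)(380) = 579.15 m.
1° of latitude spans 3600 × 30.87 = 111132 m, so Δφ = 579.15 / 111132 × 3600 = 18.761″.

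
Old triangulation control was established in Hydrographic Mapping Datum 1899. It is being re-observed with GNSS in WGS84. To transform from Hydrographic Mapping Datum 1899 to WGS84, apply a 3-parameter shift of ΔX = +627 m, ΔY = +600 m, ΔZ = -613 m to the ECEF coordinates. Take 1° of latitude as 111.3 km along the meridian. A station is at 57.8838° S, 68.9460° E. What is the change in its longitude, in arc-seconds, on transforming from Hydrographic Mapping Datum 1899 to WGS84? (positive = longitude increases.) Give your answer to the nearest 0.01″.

sin φ = -0.846972, cos φ = 0.531638, sin λ = 0.933242, cos λ = 0.359248.
East component: ΔE = −sin λ·ΔX + cos λ·ΔY = −(0.933242)(627) + (0.359248)(600) = -369.59 m.
1° of latitude spans 111300 m; at latitude φ, 1° of longitude spans that × cos φ = 59171.3 m, so Δλ = -369.59 / 59171.3 × 3600 = -22.486″.

Δλ = -22.49″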